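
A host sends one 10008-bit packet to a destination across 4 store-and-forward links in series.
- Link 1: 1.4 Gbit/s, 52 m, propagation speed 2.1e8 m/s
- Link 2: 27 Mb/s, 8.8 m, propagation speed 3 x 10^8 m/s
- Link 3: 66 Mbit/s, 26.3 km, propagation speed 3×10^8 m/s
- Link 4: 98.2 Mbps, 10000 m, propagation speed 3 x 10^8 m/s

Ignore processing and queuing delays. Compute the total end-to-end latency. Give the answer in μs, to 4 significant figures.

752.6 μs

Transmission delays (L/R per hop): 7.14857, 370.667, 151.636, 101.914 μs; sum = 631.366 μs.
Propagation delays (d/s per hop): 0.247619, 0.0293333, 87.6667, 33.3333 μs; sum = 121.277 μs.
End-to-end = 752.6 μs.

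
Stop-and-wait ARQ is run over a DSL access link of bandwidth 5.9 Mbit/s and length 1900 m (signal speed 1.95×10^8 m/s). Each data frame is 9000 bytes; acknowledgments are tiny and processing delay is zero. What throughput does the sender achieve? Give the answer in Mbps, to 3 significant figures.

t_tx = L/R = 72000/5900000 = 0.0122034 s.
t_prop = 1900/195000000 = 9.74359e-06 s; RTT = 1.94872e-05 s.
Cycle = t_tx + RTT = 0.0122229 s.
Throughput = L / cycle = 72000 / 0.0122229 = 5.89 Mbps.

5.89 Mbps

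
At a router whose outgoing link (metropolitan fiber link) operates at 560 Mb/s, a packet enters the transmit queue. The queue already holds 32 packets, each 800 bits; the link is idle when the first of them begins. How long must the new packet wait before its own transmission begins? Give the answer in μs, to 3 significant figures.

Each queued packet: L/R = 800/560000000 = 1.42857 μs.
32 queued → 45.7143 μs.
Queuing delay = 45.7 μs.

45.7 μs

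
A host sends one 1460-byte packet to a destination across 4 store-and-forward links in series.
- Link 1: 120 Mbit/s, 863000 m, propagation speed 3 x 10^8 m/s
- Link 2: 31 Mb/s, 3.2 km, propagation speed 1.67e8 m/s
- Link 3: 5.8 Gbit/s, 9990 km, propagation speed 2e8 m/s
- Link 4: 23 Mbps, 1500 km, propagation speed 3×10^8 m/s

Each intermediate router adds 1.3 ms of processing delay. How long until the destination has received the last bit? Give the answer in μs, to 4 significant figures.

L = 1460 × 8 = 11680 bits.
Transmission delays (L/R per hop): 97.3333, 376.774, 2.01379, 507.826 μs; sum = 983.947 μs.
Propagation delays (d/s per hop): 2876.67, 19.1617, 49950, 5000 μs; sum = 57845.8 μs.
Processing at 3 router(s): 3 × 1.3 ms = 3900 μs.
End-to-end = 62730 μs.

62730 μs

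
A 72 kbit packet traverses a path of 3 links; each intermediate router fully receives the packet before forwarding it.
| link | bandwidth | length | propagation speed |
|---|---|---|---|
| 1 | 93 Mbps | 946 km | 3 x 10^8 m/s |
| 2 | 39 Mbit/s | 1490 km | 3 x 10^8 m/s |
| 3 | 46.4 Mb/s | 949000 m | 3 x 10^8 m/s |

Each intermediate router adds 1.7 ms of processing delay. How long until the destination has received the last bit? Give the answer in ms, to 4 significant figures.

L = 72000 bits.
Transmission delays (L/R per hop): 0.774194, 1.84615, 1.55172 ms; sum = 4.17207 ms.
Propagation delays (d/s per hop): 3.15333, 4.96667, 3.16333 ms; sum = 11.2833 ms.
Processing at 2 router(s): 2 × 1.7 ms = 3.4 ms.
End-to-end = 18.86 ms.

18.86 ms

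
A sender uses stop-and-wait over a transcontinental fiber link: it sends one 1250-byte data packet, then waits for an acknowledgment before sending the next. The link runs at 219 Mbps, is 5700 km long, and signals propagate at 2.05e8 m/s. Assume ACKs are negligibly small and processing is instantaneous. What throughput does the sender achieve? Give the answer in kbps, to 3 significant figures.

180 kbps

t_tx = L/R = 10000/219000000 = 4.56621e-05 s.
t_prop = 5700000/2.05e+08 = 0.0278049 s; RTT = 0.0556098 s.
Cycle = t_tx + RTT = 0.0556554 s.
Throughput = L / cycle = 10000 / 0.0556554 = 180 kbps.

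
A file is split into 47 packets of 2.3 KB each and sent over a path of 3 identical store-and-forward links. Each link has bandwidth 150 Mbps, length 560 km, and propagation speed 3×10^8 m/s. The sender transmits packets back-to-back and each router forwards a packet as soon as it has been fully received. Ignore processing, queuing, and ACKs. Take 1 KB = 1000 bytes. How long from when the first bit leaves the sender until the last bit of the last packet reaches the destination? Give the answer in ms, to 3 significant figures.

11.6 ms

Per-hop transmission t_tx = L/R = 18400/150000000 = 0.122667 ms.
Per-hop propagation t_prop = 560000/300000000 = 1.86667 ms.
Pipeline fill: first packet needs 3·t_tx to clear all hops; remaining 46 packets each add one t_tx.
Total = (3+47-1)·t_tx + 3·t_prop = 49·0.122667 + 3·1.86667 = 11.6 ms.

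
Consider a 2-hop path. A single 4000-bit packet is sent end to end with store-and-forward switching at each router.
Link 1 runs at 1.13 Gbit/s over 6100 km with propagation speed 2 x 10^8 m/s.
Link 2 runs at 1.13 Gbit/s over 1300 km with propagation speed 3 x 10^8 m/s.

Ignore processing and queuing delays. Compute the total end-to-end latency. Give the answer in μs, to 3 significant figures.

Transmission delay per hop = L/R = 4000/1130000000 = 3.53982 μs; 2 hops → 7.07965 μs.
Propagation delays (d/s per hop): 30500, 4333.33 μs; sum = 34833.3 μs.
End-to-end = 34800 μs.

34800 μs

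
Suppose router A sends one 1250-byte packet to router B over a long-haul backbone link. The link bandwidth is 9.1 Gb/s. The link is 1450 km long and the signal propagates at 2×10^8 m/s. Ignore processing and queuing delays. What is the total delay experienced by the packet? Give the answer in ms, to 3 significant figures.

L = 1250 × 8 = 10000 bits.
Transmission delay = L/R = 10000 / 9100000000 = 0.0010989 ms.
Propagation delay = d/s = 1450000 m / 200000000 m/s = 7.25 ms.
Total = 7.25 ms.

7.25 ms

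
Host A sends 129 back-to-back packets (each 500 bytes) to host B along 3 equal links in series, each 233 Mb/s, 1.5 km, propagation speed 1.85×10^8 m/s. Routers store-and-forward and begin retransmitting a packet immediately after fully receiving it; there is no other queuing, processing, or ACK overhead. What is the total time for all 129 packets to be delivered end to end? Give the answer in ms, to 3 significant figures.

2.27 ms

Per-hop transmission t_tx = L/R = 4000/233000000 = 0.0171674 ms.
Per-hop propagation t_prop = 1500/185000000 = 0.00810811 ms.
Pipeline fill: first packet needs 3·t_tx to clear all hops; remaining 128 packets each add one t_tx.
Total = (3+129-1)·t_tx + 3·t_prop = 131·0.0171674 + 3·0.00810811 = 2.27 ms.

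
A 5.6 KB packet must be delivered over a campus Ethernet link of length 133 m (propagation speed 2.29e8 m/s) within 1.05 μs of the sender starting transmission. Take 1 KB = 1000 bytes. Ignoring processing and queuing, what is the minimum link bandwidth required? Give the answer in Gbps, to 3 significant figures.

L = 44800 bits.
Propagation delay = 133 / 229000000 = 0.580786 μs.
Transmission budget = 1.05 − 0.580786 = 0.469214 μs.
R ≥ L / t_tx = 44800 bits / 4.69214e-07 s = 95.5 Gbps.

95.5 Gbps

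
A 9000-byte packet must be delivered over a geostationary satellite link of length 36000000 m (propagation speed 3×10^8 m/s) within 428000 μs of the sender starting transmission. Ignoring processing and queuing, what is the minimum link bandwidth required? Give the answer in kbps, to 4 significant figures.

L = 72000 bits.
Propagation delay = 36000000 / 300000000 = 120000 μs.
Transmission budget = 428000 − 120000 = 308000 μs.
R ≥ L / t_tx = 72000 bits / 0.308 s = 233.8 kbps.

233.8 kbps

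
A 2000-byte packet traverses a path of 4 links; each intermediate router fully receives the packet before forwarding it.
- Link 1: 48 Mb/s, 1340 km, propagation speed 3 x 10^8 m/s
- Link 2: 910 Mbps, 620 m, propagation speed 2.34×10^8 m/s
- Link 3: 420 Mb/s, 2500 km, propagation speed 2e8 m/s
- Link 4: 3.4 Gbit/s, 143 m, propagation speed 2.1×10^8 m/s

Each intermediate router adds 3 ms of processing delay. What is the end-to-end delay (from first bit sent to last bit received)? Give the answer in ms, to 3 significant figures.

L = 2000 × 8 = 16000 bits.
Transmission delays (L/R per hop): 0.333333, 0.0175824, 0.0380952, 0.00470588 ms; sum = 0.393717 ms.
Propagation delays (d/s per hop): 4.46667, 0.00264957, 12.5, 0.000680952 ms; sum = 16.97 ms.
Processing at 3 router(s): 3 × 3 ms = 9 ms.
End-to-end = 26.4 ms.

26.4 ms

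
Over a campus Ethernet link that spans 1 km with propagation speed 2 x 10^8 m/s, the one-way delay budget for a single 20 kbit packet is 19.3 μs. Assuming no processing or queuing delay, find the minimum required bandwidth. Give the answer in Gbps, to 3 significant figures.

Propagation delay = 1000 / 200000000 = 5 μs.
Transmission budget = 19.3 − 5 = 14.3 μs.
R ≥ L / t_tx = 20000 bits / 1.43e-05 s = 1.40 Gbps.

1.40 Gbps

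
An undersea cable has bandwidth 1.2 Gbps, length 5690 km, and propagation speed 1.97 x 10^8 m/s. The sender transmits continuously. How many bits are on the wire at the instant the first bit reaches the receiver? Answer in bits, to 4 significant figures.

34660000 bits

Propagation delay = 5690000 / 197000000 = 0.0288832 s.
BDP = R × t_prop = 1200000000 × 0.0288832 = 34659900 bits.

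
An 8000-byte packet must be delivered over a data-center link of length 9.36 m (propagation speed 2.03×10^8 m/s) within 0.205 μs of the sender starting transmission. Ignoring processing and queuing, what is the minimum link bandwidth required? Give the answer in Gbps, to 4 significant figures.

402.8 Gbps

L = 64000 bits.
Propagation delay = 9.36 / 2.03e+08 = 0.0461084 μs.
Transmission budget = 0.205 − 0.0461084 = 0.158892 μs.
R ≥ L / t_tx = 64000 bits / 1.58892e-07 s = 402.8 Gbps.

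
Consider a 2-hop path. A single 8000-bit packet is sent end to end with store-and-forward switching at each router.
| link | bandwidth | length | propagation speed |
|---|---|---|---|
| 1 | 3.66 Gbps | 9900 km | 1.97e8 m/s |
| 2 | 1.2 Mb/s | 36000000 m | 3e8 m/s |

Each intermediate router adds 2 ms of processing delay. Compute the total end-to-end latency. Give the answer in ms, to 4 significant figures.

Transmission delays (L/R per hop): 0.00218579, 6.66667 ms; sum = 6.66885 ms.
Propagation delays (d/s per hop): 50.2538, 120 ms; sum = 170.254 ms.
Processing at 1 router(s): 1 × 2 ms = 2 ms.
End-to-end = 178.9 ms.

178.9 ms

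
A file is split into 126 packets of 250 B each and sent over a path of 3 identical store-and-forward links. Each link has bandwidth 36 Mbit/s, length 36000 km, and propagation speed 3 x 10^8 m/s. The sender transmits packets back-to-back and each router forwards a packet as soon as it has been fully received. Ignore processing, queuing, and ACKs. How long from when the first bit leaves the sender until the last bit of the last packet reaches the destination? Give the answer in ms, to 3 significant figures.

367 ms

Per-hop transmission t_tx = L/R = 2000/36000000 = 0.0555556 ms.
Per-hop propagation t_prop = 36000000/300000000 = 120 ms.
Pipeline fill: first packet needs 3·t_tx to clear all hops; remaining 125 packets each add one t_tx.
Total = (3+126-1)·t_tx + 3·t_prop = 128·0.0555556 + 3·120 = 367 ms.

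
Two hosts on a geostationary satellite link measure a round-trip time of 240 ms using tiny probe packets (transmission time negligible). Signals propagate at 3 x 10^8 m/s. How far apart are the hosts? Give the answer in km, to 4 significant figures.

One-way propagation = RTT/2 = 120 ms.
d = s × t = 300000000 × 0.12 = 36000 km.

36000 km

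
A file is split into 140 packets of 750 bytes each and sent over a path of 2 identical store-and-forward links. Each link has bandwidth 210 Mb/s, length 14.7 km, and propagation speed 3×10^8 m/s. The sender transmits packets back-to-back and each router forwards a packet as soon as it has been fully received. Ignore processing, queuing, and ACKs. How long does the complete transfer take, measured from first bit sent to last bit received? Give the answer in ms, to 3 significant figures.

4.13 ms

Per-hop transmission t_tx = L/R = 6000/210000000 = 0.0285714 ms.
Per-hop propagation t_prop = 14700/300000000 = 0.049 ms.
Pipeline fill: first packet needs 2·t_tx to clear all hops; remaining 139 packets each add one t_tx.
Total = (2+140-1)·t_tx + 2·t_prop = 141·0.0285714 + 2·0.049 = 4.13 ms.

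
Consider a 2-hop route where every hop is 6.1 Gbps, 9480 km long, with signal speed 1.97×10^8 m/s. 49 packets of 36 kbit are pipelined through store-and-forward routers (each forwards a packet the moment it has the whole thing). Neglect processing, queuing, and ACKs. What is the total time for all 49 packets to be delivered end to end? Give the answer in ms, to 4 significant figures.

96.54 ms

Per-hop transmission t_tx = L/R = 36000/6100000000 = 0.00590164 ms.
Per-hop propagation t_prop = 9480000/197000000 = 48.1218 ms.
Pipeline fill: first packet needs 2·t_tx to clear all hops; remaining 48 packets each add one t_tx.
Total = (2+49-1)·t_tx + 2·t_prop = 50·0.00590164 + 2·48.1218 = 96.54 ms.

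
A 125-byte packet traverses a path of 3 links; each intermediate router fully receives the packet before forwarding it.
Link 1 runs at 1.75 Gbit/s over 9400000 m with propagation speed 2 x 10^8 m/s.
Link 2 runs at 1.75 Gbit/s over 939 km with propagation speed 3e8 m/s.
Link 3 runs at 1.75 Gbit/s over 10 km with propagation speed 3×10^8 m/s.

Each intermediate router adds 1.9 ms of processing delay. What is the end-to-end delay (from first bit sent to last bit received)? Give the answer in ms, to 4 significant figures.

53.97 ms

L = 125 × 8 = 1000 bits.
Transmission delay per hop = L/R = 1000/1750000000 = 0.000571429 ms; 3 hops → 0.00171429 ms.
Propagation delays (d/s per hop): 47, 3.13, 0.0333333 ms; sum = 50.1633 ms.
Processing at 2 router(s): 2 × 1.9 ms = 3.8 ms.
End-to-end = 53.97 ms.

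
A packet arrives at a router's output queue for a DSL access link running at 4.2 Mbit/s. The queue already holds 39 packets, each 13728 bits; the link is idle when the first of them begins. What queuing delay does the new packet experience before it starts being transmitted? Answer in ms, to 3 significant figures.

127 ms

Each queued packet: L/R = 13728/4200000 = 3.26857 ms.
39 queued → 127.474 ms.
Queuing delay = 127 ms.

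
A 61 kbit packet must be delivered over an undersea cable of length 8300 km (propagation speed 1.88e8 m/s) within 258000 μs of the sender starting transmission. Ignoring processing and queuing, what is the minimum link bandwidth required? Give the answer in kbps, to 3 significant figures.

285 kbps

Propagation delay = 8300000 / 188000000 = 44148.9 μs.
Transmission budget = 258000 − 44148.9 = 213851 μs.
R ≥ L / t_tx = 61000 bits / 0.213851 s = 285 kbps.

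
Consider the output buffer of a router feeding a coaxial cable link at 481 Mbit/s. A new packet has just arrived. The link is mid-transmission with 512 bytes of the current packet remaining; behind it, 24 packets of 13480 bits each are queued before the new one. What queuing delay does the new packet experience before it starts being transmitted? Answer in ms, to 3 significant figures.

Each queued packet: L/R = 13480/481000000 = 0.0280249 ms.
24 queued → 0.672599 ms.
Plus remaining 4096 bits of current packet: 0.00851559 ms.
Queuing delay = 0.681 ms.

0.681 ms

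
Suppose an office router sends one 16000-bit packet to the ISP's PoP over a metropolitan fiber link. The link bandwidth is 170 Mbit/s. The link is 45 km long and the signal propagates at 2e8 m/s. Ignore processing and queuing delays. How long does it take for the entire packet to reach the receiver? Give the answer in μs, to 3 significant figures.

Transmission delay = L/R = 16000 / 170000000 = 94.1176 μs.
Propagation delay = d/s = 45000 m / 200000000 m/s = 225 μs.
Total = 319 μs.

319 μs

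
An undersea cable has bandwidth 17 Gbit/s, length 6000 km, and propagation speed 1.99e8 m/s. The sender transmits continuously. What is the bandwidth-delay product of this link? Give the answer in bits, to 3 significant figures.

Propagation delay = 6000000 / 199000000 = 0.0301508 s.
BDP = R × t_prop = 17000000000 × 0.0301508 = 512563000 bits.

513000000 bits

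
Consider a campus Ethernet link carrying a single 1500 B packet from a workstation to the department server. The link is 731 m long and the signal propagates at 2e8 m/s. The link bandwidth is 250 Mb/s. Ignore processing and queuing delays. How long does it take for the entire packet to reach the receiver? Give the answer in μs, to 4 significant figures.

51.66 μs

L = 1500 × 8 = 12000 bits.
Transmission delay = L/R = 12000 / 250000000 = 48 μs.
Propagation delay = d/s = 731 m / 200000000 m/s = 3.655 μs.
Total = 51.66 μs.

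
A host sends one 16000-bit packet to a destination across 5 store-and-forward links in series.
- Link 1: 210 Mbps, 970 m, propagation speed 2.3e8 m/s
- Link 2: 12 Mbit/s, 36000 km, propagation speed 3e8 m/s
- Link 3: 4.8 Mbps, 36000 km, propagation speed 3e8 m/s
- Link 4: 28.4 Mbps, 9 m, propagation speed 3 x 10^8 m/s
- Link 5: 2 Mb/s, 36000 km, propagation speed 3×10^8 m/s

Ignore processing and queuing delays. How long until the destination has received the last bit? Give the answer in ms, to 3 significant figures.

Transmission delays (L/R per hop): 0.0761905, 1.33333, 3.33333, 0.56338, 8 ms; sum = 13.3062 ms.
Propagation delays (d/s per hop): 0.00421739, 120, 120, 3e-05, 120 ms; sum = 360.004 ms.
End-to-end = 373 ms.

373 ms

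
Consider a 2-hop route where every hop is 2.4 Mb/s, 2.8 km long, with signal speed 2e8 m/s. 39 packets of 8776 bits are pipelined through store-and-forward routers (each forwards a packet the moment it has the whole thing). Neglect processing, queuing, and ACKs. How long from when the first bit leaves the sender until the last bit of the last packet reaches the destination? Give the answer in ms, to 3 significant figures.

146 ms

Per-hop transmission t_tx = L/R = 8776/2400000 = 3.65667 ms.
Per-hop propagation t_prop = 2800/200000000 = 0.014 ms.
Pipeline fill: first packet needs 2·t_tx to clear all hops; remaining 38 packets each add one t_tx.
Total = (2+39-1)·t_tx + 2·t_prop = 40·3.65667 + 2·0.014 = 146 ms.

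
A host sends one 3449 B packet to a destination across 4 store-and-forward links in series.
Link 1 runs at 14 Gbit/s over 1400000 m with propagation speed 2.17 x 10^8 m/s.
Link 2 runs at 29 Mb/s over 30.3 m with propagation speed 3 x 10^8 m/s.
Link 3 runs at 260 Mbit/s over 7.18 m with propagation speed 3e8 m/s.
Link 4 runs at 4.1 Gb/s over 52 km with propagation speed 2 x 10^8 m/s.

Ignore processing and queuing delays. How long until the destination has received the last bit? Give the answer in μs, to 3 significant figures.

7780 μs

L = 3449 × 8 = 27592 bits.
Transmission delays (L/R per hop): 1.97086, 951.448, 106.123, 6.72976 μs; sum = 1066.27 μs.
Propagation delays (d/s per hop): 6451.61, 0.101, 0.0239333, 260 μs; sum = 6711.74 μs.
End-to-end = 7780 μs.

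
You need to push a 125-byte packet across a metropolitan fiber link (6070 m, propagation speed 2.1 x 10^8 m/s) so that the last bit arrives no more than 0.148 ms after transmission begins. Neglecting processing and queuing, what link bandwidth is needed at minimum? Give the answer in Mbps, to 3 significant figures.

8.40 Mbps

L = 1000 bits.
Propagation delay = 6070 / 210000000 = 0.0289048 ms.
Transmission budget = 0.148 − 0.0289048 = 0.119095 ms.
R ≥ L / t_tx = 1000 bits / 0.000119095 s = 8.40 Mbps.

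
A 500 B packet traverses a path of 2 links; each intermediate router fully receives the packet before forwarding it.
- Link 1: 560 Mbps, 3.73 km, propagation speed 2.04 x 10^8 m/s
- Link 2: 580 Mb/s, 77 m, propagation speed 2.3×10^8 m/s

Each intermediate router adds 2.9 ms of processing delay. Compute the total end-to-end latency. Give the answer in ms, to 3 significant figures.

L = 500 × 8 = 4000 bits.
Transmission delays (L/R per hop): 0.00714286, 0.00689655 ms; sum = 0.0140394 ms.
Propagation delays (d/s per hop): 0.0182843, 0.000334783 ms; sum = 0.0186191 ms.
Processing at 1 router(s): 1 × 2.9 ms = 2.9 ms.
End-to-end = 2.93 ms.

2.93 ms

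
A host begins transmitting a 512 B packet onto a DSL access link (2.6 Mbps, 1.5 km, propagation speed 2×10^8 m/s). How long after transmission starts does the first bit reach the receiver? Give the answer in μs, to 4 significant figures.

7.500 μs

First bit experiences only propagation delay: d/s = 1500/200000000 = 7.500 μs.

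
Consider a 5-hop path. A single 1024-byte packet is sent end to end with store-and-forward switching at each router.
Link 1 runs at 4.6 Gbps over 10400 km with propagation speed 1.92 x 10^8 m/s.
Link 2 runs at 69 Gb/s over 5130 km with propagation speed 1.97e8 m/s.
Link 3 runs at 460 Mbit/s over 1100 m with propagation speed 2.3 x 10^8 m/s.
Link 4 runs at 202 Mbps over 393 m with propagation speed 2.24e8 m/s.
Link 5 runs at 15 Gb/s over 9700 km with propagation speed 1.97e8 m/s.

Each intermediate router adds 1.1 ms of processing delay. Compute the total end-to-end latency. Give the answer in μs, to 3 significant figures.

134000 μs

L = 1024 × 8 = 8192 bits.
Transmission delays (L/R per hop): 1.78087, 0.118725, 17.8087, 40.5545, 0.546133 μs; sum = 60.8089 μs.
Propagation delays (d/s per hop): 54166.7, 26040.6, 4.78261, 1.75446, 49238.6 μs; sum = 129452 μs.
Processing at 4 router(s): 4 × 1.1 ms = 4400 μs.
End-to-end = 134000 μs.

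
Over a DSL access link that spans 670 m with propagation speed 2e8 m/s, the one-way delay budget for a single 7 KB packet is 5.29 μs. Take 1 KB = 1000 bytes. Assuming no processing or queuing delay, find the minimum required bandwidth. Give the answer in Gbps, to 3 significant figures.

L = 56000 bits.
Propagation delay = 670 / 200000000 = 3.35 μs.
Transmission budget = 5.29 − 3.35 = 1.94 μs.
R ≥ L / t_tx = 56000 bits / 1.94e-06 s = 28.9 Gbps.

28.9 Gbps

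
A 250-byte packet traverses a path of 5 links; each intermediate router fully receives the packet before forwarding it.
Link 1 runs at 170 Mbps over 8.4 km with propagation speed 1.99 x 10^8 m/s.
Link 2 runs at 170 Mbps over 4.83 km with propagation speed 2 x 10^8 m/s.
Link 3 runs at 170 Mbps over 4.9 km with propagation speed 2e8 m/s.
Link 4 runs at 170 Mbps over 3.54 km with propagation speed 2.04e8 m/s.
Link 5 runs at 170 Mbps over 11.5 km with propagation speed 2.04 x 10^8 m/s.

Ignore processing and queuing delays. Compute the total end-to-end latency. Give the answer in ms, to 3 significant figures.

L = 250 × 8 = 2000 bits.
Transmission delay per hop = L/R = 2000/170000000 = 0.0117647 ms; 5 hops → 0.0588235 ms.
Propagation delays (d/s per hop): 0.0422111, 0.02415, 0.0245, 0.0173529, 0.0563725 ms; sum = 0.164587 ms.
End-to-end = 0.223 ms.

0.223 ms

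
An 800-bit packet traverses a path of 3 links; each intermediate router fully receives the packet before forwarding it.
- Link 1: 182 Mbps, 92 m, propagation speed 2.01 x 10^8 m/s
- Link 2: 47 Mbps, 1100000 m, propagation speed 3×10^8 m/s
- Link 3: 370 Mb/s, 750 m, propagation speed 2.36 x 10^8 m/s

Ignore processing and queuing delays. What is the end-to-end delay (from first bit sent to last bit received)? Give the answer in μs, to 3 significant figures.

3690 μs

Transmission delays (L/R per hop): 4.3956, 17.0213, 2.16216 μs; sum = 23.579 μs.
Propagation delays (d/s per hop): 0.457711, 3666.67, 3.17797 μs; sum = 3670.3 μs.
End-to-end = 3690 μs.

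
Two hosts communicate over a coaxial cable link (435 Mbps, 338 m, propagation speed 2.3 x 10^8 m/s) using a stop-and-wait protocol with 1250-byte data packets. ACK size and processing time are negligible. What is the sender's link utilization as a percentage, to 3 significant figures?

88.7 %

t_tx = L/R = 10000/435000000 = 2.29885e-05 s.
t_prop = 338/2.3e+08 = 1.46957e-06 s; RTT = 2.93913e-06 s.
Cycle = t_tx + RTT = 2.59276e-05 s.
Utilization = t_tx / cycle = 2.29885e-05/2.59276e-05 = 88.7 %.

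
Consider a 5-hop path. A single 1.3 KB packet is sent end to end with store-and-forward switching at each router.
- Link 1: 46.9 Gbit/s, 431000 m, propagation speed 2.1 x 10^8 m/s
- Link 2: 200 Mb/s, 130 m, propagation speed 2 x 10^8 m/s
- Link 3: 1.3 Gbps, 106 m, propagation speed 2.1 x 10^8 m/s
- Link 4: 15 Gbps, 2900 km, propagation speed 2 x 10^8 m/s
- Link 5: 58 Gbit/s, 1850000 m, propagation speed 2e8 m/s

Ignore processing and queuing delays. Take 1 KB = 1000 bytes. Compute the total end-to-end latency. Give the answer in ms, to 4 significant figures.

25.86 ms

L = 10400 bits.
Transmission delays (L/R per hop): 0.000221748, 0.052, 0.008, 0.000693333, 0.00017931 ms; sum = 0.0610944 ms.
Propagation delays (d/s per hop): 2.05238, 0.00065, 0.000504762, 14.5, 9.25 ms; sum = 25.8035 ms.
End-to-end = 25.86 ms.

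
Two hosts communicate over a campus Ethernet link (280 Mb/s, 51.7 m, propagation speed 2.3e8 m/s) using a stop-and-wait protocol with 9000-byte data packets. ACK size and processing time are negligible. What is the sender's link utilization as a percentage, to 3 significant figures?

99.8 %

t_tx = L/R = 72000/280000000 = 0.000257143 s.
t_prop = 51.7/2.3e+08 = 2.24783e-07 s; RTT = 4.49565e-07 s.
Cycle = t_tx + RTT = 0.000257592 s.
Utilization = t_tx / cycle = 0.000257143/0.000257592 = 99.8 %.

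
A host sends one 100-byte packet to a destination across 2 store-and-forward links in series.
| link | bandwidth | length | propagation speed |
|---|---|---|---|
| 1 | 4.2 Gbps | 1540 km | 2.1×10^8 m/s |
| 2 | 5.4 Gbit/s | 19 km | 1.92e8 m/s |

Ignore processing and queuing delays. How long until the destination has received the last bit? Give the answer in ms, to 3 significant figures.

7.43 ms

L = 100 × 8 = 800 bits.
Transmission delays (L/R per hop): 0.000190476, 0.000148148 ms; sum = 0.000338624 ms.
Propagation delays (d/s per hop): 7.33333, 0.0989583 ms; sum = 7.43229 ms.
End-to-end = 7.43 ms.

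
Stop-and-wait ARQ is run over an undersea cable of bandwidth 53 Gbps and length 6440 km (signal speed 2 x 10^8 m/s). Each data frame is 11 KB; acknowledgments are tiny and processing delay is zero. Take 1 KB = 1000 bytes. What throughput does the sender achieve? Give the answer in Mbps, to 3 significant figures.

1.37 Mbps

t_tx = L/R = 88000/53000000000 = 1.66038e-06 s.
t_prop = 6440000/200000000 = 0.0322 s; RTT = 0.0644 s.
Cycle = t_tx + RTT = 0.0644017 s.
Throughput = L / cycle = 88000 / 0.0644017 = 1.37 Mbps.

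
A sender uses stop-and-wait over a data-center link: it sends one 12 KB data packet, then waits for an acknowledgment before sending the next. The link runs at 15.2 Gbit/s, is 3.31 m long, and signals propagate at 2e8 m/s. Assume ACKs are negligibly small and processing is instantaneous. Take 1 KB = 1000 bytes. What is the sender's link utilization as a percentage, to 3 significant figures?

t_tx = L/R = 96000/15200000000 = 6.31579e-06 s.
t_prop = 3.31/200000000 = 1.655e-08 s; RTT = 3.31e-08 s.
Cycle = t_tx + RTT = 6.34889e-06 s.
Utilization = t_tx / cycle = 6.31579e-06/6.34889e-06 = 99.5 %.

99.5 %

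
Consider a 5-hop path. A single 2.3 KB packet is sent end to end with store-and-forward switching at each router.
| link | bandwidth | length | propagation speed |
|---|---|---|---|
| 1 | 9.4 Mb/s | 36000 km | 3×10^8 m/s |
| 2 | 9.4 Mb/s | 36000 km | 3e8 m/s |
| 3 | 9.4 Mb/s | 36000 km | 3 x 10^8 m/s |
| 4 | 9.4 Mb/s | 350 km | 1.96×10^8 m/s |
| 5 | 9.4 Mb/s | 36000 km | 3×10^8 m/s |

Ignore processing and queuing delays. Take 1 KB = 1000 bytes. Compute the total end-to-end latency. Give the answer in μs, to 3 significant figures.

492000 μs

L = 18400 bits.
Transmission delay per hop = L/R = 18400/9400000 = 1957.45 μs; 5 hops → 9787.23 μs.
Propagation delays (d/s per hop): 120000, 120000, 120000, 1785.71, 120000 μs; sum = 481786 μs.
End-to-end = 492000 μs.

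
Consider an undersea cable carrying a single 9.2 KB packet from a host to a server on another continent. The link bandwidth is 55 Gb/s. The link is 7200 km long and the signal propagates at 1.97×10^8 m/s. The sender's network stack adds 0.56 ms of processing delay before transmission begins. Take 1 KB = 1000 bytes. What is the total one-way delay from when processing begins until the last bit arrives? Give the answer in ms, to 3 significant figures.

37.1 ms

L = 73600 bits.
Transmission delay = L/R = 73600 / 55000000000 = 0.00133818 ms.
Propagation delay = d/s = 7200000 m / 197000000 m/s = 36.5482 ms.
Plus processing delay 0.56 ms = 0.56 ms.
Total = 37.1 ms.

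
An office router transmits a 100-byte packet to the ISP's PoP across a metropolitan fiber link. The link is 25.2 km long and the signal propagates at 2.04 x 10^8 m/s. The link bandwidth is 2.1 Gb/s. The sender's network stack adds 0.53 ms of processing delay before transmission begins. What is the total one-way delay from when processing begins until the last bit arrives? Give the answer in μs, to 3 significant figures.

654 μs

L = 100 × 8 = 800 bits.
Transmission delay = L/R = 800 / 2100000000 = 0.380952 μs.
Propagation delay = d/s = 25200 m / 204000000 m/s = 123.529 μs.
Plus processing delay 0.53 ms = 530 μs.
Total = 654 μs.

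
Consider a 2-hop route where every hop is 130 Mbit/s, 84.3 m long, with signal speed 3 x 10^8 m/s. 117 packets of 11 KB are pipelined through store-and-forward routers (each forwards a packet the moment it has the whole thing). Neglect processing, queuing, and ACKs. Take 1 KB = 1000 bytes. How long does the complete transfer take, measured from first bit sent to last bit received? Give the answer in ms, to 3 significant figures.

Per-hop transmission t_tx = L/R = 88000/130000000 = 0.676923 ms.
Per-hop propagation t_prop = 84.3/300000000 = 0.000281 ms.
Pipeline fill: first packet needs 2·t_tx to clear all hops; remaining 116 packets each add one t_tx.
Total = (2+117-1)·t_tx + 2·t_prop = 118·0.676923 + 2·0.000281 = 79.9 ms.

79.9 ms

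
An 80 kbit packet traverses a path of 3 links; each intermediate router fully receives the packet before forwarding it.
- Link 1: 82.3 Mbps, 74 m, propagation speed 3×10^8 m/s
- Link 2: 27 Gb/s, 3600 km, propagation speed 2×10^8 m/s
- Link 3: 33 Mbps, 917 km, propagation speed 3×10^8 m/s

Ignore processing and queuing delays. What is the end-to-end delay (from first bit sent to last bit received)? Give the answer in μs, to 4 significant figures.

L = 80000 bits.
Transmission delays (L/R per hop): 972.053, 2.96296, 2424.24 μs; sum = 3399.26 μs.
Propagation delays (d/s per hop): 0.246667, 18000, 3056.67 μs; sum = 21056.9 μs.
End-to-end = 24460 μs.

24460 μs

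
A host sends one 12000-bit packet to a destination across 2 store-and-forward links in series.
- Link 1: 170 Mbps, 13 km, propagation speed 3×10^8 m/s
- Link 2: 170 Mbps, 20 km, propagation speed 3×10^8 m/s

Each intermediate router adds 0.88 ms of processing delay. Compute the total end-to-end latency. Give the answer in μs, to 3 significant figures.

Transmission delay per hop = L/R = 12000/170000000 = 70.5882 μs; 2 hops → 141.176 μs.
Propagation delays (d/s per hop): 43.3333, 66.6667 μs; sum = 110 μs.
Processing at 1 router(s): 1 × 0.88 ms = 880 μs.
End-to-end = 1130 μs.

1130 μs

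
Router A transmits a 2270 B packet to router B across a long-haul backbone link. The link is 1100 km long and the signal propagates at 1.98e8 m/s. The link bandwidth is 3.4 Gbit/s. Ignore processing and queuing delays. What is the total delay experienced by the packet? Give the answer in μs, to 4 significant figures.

L = 2270 × 8 = 18160 bits.
Transmission delay = L/R = 18160 / 3400000000 = 5.34118 μs.
Propagation delay = d/s = 1100000 m / 198000000 m/s = 5555.56 μs.
Total = 5561 μs.

5561 μs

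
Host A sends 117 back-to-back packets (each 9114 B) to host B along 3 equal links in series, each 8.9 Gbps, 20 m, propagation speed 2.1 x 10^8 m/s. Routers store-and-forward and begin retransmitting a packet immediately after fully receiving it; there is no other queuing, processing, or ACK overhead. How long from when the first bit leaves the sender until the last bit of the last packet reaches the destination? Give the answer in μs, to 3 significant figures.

Per-hop transmission t_tx = L/R = 72912/8900000000 = 8.19236 μs.
Per-hop propagation t_prop = 20/210000000 = 0.0952381 μs.
Pipeline fill: first packet needs 3·t_tx to clear all hops; remaining 116 packets each add one t_tx.
Total = (3+117-1)·t_tx + 3·t_prop = 119·8.19236 + 3·0.0952381 = 975 μs.

975 μs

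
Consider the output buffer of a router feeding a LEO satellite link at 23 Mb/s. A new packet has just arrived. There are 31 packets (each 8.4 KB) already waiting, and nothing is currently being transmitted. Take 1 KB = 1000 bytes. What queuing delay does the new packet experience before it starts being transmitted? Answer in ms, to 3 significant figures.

Each queued packet: L/R = 67200/23000000 = 2.92174 ms.
31 queued → 90.5739 ms.
Queuing delay = 90.6 ms.

90.6 ms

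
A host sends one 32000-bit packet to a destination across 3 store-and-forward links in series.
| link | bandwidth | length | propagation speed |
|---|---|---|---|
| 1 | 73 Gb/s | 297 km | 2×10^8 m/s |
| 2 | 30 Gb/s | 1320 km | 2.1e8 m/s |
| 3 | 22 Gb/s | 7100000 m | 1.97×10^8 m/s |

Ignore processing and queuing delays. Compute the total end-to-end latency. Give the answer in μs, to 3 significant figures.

Transmission delays (L/R per hop): 0.438356, 1.06667, 1.45455 μs; sum = 2.95957 μs.
Propagation delays (d/s per hop): 1485, 6285.71, 36040.6 μs; sum = 43811.3 μs.
End-to-end = 43800 μs.

43800 μs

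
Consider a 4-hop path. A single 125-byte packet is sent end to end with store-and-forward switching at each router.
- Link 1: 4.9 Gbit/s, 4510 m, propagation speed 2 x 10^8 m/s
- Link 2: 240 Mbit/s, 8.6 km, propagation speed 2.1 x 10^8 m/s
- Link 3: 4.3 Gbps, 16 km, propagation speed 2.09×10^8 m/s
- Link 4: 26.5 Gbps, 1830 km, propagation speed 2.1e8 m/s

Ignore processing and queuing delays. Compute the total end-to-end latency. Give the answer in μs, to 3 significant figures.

L = 125 × 8 = 1000 bits.
Transmission delays (L/R per hop): 0.204082, 4.16667, 0.232558, 0.0377358 μs; sum = 4.64104 μs.
Propagation delays (d/s per hop): 22.55, 40.9524, 76.555, 8714.29 μs; sum = 8854.34 μs.
End-to-end = 8860 μs.

8860 μs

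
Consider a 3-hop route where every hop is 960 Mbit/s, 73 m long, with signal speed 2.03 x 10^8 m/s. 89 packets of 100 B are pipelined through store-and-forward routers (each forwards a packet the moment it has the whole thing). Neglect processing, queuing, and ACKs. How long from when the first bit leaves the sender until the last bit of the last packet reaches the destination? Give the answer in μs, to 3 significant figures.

Per-hop transmission t_tx = L/R = 800/960000000 = 0.833333 μs.
Per-hop propagation t_prop = 73/2.03e+08 = 0.359606 μs.
Pipeline fill: first packet needs 3·t_tx to clear all hops; remaining 88 packets each add one t_tx.
Total = (3+89-1)·t_tx + 3·t_prop = 91·0.833333 + 3·0.359606 = 76.9 μs.

76.9 μs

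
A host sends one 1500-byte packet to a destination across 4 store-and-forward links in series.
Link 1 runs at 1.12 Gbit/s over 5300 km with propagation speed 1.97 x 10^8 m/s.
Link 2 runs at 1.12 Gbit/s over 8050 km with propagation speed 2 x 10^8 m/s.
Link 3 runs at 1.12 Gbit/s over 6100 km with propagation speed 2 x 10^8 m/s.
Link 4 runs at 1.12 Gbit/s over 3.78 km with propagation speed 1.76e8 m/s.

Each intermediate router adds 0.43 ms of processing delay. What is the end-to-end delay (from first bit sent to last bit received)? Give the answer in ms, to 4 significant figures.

99.01 ms

L = 1500 × 8 = 12000 bits.
Transmission delay per hop = L/R = 12000/1120000000 = 0.0107143 ms; 4 hops → 0.0428571 ms.
Propagation delays (d/s per hop): 26.9036, 40.25, 30.5, 0.0214773 ms; sum = 97.675 ms.
Processing at 3 router(s): 3 × 0.43 ms = 1.29 ms.
End-to-end = 99.01 ms.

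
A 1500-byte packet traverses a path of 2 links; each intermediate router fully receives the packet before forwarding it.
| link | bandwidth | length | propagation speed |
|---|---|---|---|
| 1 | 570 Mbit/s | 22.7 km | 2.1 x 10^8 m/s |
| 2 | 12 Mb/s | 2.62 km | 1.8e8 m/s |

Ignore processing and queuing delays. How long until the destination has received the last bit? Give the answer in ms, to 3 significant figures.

L = 1500 × 8 = 12000 bits.
Transmission delays (L/R per hop): 0.0210526, 1 ms; sum = 1.02105 ms.
Propagation delays (d/s per hop): 0.108095, 0.0145556 ms; sum = 0.122651 ms.
End-to-end = 1.14 ms.

1.14 ms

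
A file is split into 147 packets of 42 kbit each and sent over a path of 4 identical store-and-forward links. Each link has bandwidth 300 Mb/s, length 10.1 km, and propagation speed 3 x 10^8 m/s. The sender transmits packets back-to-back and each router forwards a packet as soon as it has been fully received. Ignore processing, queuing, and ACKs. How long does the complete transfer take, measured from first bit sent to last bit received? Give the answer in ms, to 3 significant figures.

Per-hop transmission t_tx = L/R = 42000/300000000 = 0.14 ms.
Per-hop propagation t_prop = 10100/300000000 = 0.0336667 ms.
Pipeline fill: first packet needs 4·t_tx to clear all hops; remaining 146 packets each add one t_tx.
Total = (4+147-1)·t_tx + 4·t_prop = 150·0.14 + 4·0.0336667 = 21.1 ms.

21.1 ms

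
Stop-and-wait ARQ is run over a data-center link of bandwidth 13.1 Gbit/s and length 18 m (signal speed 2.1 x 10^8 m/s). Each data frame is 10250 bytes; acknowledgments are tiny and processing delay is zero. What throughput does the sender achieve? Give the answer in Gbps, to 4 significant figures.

t_tx = L/R = 82000/13100000000 = 6.25954e-06 s.
t_prop = 18/210000000 = 8.57143e-08 s; RTT = 1.71429e-07 s.
Cycle = t_tx + RTT = 6.43097e-06 s.
Throughput = L / cycle = 82000 / 6.43097e-06 = 12.75 Gbps.

12.75 Gbps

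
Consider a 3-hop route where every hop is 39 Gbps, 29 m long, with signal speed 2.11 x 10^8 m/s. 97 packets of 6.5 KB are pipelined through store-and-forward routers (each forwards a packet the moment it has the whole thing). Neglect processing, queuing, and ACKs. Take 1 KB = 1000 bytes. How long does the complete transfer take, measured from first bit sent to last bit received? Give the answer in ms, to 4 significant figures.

Per-hop transmission t_tx = L/R = 52000/39000000000 = 0.00133333 ms.
Per-hop propagation t_prop = 29/211000000 = 0.000137441 ms.
Pipeline fill: first packet needs 3·t_tx to clear all hops; remaining 96 packets each add one t_tx.
Total = (3+97-1)·t_tx + 3·t_prop = 99·0.00133333 + 3·0.000137441 = 0.1324 ms.

0.1324 ms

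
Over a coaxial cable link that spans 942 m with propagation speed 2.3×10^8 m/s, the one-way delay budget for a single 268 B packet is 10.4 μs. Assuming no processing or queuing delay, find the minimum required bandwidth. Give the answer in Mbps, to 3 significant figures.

L = 2144 bits.
Propagation delay = 942 / 2.3e+08 = 4.09565 μs.
Transmission budget = 10.4 − 4.09565 = 6.30435 μs.
R ≥ L / t_tx = 2144 bits / 6.30435e-06 s = 340 Mbps.

340 Mbps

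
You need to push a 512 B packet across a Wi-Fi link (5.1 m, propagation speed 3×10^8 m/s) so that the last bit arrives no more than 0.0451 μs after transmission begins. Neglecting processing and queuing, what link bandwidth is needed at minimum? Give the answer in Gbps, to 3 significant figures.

146 Gbps

L = 4096 bits.
Propagation delay = 5.1 / 300000000 = 0.017 μs.
Transmission budget = 0.0451 − 0.017 = 0.0281 μs.
R ≥ L / t_tx = 4096 bits / 2.81e-08 s = 146 Gbps.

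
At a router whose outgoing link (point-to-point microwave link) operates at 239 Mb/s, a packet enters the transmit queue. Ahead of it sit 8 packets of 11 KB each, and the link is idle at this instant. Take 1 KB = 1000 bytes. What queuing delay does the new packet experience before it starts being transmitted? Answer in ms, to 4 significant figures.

2.946 ms

Each queued packet: L/R = 88000/239000000 = 0.368201 ms.
8 queued → 2.94561 ms.
Queuing delay = 2.946 ms.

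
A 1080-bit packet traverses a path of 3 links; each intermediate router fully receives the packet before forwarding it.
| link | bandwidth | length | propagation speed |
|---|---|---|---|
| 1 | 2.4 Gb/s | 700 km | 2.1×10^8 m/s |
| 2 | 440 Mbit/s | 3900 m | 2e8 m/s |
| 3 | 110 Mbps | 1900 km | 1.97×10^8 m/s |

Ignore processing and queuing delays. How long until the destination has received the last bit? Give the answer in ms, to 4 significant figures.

13.01 ms

Transmission delays (L/R per hop): 0.00045, 0.00245455, 0.00981818 ms; sum = 0.0127227 ms.
Propagation delays (d/s per hop): 3.33333, 0.0195, 9.64467 ms; sum = 12.9975 ms.
End-to-end = 13.01 ms.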